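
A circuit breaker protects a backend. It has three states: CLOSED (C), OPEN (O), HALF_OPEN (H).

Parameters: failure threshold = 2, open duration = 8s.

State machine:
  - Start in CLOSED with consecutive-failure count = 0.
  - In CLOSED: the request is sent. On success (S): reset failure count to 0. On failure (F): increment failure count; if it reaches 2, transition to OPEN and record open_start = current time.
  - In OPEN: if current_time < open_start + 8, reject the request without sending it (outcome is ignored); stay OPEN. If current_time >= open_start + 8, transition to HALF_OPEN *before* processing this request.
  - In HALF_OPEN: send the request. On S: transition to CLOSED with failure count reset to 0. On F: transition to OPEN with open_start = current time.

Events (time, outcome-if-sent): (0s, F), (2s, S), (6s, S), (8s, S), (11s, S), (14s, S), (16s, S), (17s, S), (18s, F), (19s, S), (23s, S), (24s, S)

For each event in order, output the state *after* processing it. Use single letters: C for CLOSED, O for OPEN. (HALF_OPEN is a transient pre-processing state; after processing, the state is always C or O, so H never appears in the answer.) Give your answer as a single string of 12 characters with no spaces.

State after each event:
  event#1 t=0s outcome=F: state=CLOSED
  event#2 t=2s outcome=S: state=CLOSED
  event#3 t=6s outcome=S: state=CLOSED
  event#4 t=8s outcome=S: state=CLOSED
  event#5 t=11s outcome=S: state=CLOSED
  event#6 t=14s outcome=S: state=CLOSED
  event#7 t=16s outcome=S: state=CLOSED
  event#8 t=17s outcome=S: state=CLOSED
  event#9 t=18s outcome=F: state=CLOSED
  event#10 t=19s outcome=S: state=CLOSED
  event#11 t=23s outcome=S: state=CLOSED
  event#12 t=24s outcome=S: state=CLOSED

Answer: CCCCCCCCCCCC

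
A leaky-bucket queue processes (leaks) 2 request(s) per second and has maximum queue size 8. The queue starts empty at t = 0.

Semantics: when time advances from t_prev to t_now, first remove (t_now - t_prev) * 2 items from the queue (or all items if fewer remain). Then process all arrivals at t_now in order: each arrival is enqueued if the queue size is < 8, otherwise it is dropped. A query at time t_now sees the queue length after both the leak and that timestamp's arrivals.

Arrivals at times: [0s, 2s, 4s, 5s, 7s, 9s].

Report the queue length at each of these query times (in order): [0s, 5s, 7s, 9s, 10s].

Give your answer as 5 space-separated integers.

Queue lengths at query times:
  query t=0s: backlog = 1
  query t=5s: backlog = 1
  query t=7s: backlog = 1
  query t=9s: backlog = 1
  query t=10s: backlog = 0

Answer: 1 1 1 1 0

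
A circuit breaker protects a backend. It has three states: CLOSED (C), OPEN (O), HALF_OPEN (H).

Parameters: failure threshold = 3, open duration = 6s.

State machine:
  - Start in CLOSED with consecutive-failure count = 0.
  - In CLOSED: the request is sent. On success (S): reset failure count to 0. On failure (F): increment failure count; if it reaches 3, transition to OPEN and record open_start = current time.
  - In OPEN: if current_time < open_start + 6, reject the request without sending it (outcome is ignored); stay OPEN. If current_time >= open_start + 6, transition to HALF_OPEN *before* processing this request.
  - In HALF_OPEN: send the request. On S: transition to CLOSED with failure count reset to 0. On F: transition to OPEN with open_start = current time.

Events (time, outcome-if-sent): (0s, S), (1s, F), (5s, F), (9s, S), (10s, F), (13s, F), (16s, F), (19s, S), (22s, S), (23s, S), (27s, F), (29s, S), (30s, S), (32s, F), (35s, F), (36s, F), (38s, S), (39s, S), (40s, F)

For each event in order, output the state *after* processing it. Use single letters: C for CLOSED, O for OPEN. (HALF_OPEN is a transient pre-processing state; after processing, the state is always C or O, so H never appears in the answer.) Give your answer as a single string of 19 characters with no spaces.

State after each event:
  event#1 t=0s outcome=S: state=CLOSED
  event#2 t=1s outcome=F: state=CLOSED
  event#3 t=5s outcome=F: state=CLOSED
  event#4 t=9s outcome=S: state=CLOSED
  event#5 t=10s outcome=F: state=CLOSED
  event#6 t=13s outcome=F: state=CLOSED
  event#7 t=16s outcome=F: state=OPEN
  event#8 t=19s outcome=S: state=OPEN
  event#9 t=22s outcome=S: state=CLOSED
  event#10 t=23s outcome=S: state=CLOSED
  event#11 t=27s outcome=F: state=CLOSED
  event#12 t=29s outcome=S: state=CLOSED
  event#13 t=30s outcome=S: state=CLOSED
  event#14 t=32s outcome=F: state=CLOSED
  event#15 t=35s outcome=F: state=CLOSED
  event#16 t=36s outcome=F: state=OPEN
  event#17 t=38s outcome=S: state=OPEN
  event#18 t=39s outcome=S: state=OPEN
  event#19 t=40s outcome=F: state=OPEN

Answer: CCCCCCOOCCCCCCCOOOO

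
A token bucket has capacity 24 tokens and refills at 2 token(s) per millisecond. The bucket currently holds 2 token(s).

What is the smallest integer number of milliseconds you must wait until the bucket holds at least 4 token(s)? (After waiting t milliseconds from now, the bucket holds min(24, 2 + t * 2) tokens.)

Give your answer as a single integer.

Need 2 + t * 2 >= 4, so t >= 2/2.
Smallest integer t = ceil(2/2) = 1.

Answer: 1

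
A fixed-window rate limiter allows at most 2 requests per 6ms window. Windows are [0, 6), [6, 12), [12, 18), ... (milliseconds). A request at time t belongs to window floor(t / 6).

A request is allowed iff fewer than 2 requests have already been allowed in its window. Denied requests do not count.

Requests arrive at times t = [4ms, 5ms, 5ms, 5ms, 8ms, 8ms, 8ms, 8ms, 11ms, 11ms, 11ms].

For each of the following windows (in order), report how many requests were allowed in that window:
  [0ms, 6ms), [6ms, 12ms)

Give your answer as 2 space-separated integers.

Processing requests:
  req#1 t=4ms (window 0): ALLOW
  req#2 t=5ms (window 0): ALLOW
  req#3 t=5ms (window 0): DENY
  req#4 t=5ms (window 0): DENY
  req#5 t=8ms (window 1): ALLOW
  req#6 t=8ms (window 1): ALLOW
  req#7 t=8ms (window 1): DENY
  req#8 t=8ms (window 1): DENY
  req#9 t=11ms (window 1): DENY
  req#10 t=11ms (window 1): DENY
  req#11 t=11ms (window 1): DENY

Allowed counts by window: 2 2

Answer: 2 2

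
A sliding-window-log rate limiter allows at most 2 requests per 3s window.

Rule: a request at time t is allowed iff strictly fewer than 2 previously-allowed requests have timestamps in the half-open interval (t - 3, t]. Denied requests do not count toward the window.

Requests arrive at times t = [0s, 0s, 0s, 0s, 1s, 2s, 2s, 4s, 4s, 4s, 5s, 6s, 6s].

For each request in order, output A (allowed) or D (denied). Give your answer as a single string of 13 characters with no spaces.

Answer: AADDDDDAADDDD

Derivation:
Tracking allowed requests in the window:
  req#1 t=0s: ALLOW
  req#2 t=0s: ALLOW
  req#3 t=0s: DENY
  req#4 t=0s: DENY
  req#5 t=1s: DENY
  req#6 t=2s: DENY
  req#7 t=2s: DENY
  req#8 t=4s: ALLOW
  req#9 t=4s: ALLOW
  req#10 t=4s: DENY
  req#11 t=5s: DENY
  req#12 t=6s: DENY
  req#13 t=6s: DENY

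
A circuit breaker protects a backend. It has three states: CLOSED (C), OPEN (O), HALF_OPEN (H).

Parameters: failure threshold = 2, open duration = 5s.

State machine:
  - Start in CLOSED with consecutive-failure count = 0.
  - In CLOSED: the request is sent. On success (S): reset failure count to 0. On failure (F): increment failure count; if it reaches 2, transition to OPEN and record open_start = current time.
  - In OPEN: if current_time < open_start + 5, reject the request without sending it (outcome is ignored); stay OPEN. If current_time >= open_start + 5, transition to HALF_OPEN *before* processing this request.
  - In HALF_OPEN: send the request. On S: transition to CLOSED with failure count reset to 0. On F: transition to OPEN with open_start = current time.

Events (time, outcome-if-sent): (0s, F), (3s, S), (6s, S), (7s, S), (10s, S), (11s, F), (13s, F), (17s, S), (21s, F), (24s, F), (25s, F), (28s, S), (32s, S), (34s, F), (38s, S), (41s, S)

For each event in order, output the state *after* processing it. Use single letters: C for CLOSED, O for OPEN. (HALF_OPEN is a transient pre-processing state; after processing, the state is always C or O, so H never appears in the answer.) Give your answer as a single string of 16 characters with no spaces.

State after each event:
  event#1 t=0s outcome=F: state=CLOSED
  event#2 t=3s outcome=S: state=CLOSED
  event#3 t=6s outcome=S: state=CLOSED
  event#4 t=7s outcome=S: state=CLOSED
  event#5 t=10s outcome=S: state=CLOSED
  event#6 t=11s outcome=F: state=CLOSED
  event#7 t=13s outcome=F: state=OPEN
  event#8 t=17s outcome=S: state=OPEN
  event#9 t=21s outcome=F: state=OPEN
  event#10 t=24s outcome=F: state=OPEN
  event#11 t=25s outcome=F: state=OPEN
  event#12 t=28s outcome=S: state=CLOSED
  event#13 t=32s outcome=S: state=CLOSED
  event#14 t=34s outcome=F: state=CLOSED
  event#15 t=38s outcome=S: state=CLOSED
  event#16 t=41s outcome=S: state=CLOSED

Answer: CCCCCCOOOOOCCCCC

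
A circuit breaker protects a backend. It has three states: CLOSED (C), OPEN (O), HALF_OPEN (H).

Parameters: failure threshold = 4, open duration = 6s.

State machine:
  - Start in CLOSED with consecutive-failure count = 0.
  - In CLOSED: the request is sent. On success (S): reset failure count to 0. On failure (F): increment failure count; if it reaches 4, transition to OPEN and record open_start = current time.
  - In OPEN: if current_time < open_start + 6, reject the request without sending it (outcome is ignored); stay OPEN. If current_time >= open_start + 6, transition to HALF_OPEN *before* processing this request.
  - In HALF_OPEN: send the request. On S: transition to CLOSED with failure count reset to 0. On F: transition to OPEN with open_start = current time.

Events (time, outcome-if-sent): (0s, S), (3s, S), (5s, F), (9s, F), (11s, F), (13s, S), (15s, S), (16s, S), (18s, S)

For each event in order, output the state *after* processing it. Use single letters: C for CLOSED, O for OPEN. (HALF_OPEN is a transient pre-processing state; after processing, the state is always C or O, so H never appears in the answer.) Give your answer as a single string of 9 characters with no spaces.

State after each event:
  event#1 t=0s outcome=S: state=CLOSED
  event#2 t=3s outcome=S: state=CLOSED
  event#3 t=5s outcome=F: state=CLOSED
  event#4 t=9s outcome=F: state=CLOSED
  event#5 t=11s outcome=F: state=CLOSED
  event#6 t=13s outcome=S: state=CLOSED
  event#7 t=15s outcome=S: state=CLOSED
  event#8 t=16s outcome=S: state=CLOSED
  event#9 t=18s outcome=S: state=CLOSED

Answer: CCCCCCCCC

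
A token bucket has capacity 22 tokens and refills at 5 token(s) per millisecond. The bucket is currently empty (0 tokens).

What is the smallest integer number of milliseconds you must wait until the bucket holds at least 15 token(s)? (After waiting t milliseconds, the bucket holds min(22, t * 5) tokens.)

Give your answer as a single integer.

Answer: 3

Derivation:
Need t * 5 >= 15, so t >= 15/5.
Smallest integer t = ceil(15/5) = 3.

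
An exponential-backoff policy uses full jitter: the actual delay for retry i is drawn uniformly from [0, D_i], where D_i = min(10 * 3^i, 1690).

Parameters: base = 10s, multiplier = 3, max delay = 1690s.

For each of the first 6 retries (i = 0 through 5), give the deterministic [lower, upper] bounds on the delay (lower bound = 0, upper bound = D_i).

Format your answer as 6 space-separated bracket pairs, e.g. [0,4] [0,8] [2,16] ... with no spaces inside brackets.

Computing bounds per retry:
  i=0: D_i=min(10*3^0,1690)=10, bounds=[0,10]
  i=1: D_i=min(10*3^1,1690)=30, bounds=[0,30]
  i=2: D_i=min(10*3^2,1690)=90, bounds=[0,90]
  i=3: D_i=min(10*3^3,1690)=270, bounds=[0,270]
  i=4: D_i=min(10*3^4,1690)=810, bounds=[0,810]
  i=5: D_i=min(10*3^5,1690)=1690, bounds=[0,1690]

Answer: [0,10] [0,30] [0,90] [0,270] [0,810] [0,1690]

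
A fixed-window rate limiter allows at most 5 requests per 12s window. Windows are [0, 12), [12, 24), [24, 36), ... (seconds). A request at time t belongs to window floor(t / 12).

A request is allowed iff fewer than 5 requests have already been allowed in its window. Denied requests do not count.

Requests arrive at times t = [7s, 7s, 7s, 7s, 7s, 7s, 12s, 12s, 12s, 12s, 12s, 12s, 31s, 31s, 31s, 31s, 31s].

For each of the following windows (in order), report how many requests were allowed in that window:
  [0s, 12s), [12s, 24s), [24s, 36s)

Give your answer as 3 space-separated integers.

Answer: 5 5 5

Derivation:
Processing requests:
  req#1 t=7s (window 0): ALLOW
  req#2 t=7s (window 0): ALLOW
  req#3 t=7s (window 0): ALLOW
  req#4 t=7s (window 0): ALLOW
  req#5 t=7s (window 0): ALLOW
  req#6 t=7s (window 0): DENY
  req#7 t=12s (window 1): ALLOW
  req#8 t=12s (window 1): ALLOW
  req#9 t=12s (window 1): ALLOW
  req#10 t=12s (window 1): ALLOW
  req#11 t=12s (window 1): ALLOW
  req#12 t=12s (window 1): DENY
  req#13 t=31s (window 2): ALLOW
  req#14 t=31s (window 2): ALLOW
  req#15 t=31s (window 2): ALLOW
  req#16 t=31s (window 2): ALLOW
  req#17 t=31s (window 2): ALLOW

Allowed counts by window: 5 5 5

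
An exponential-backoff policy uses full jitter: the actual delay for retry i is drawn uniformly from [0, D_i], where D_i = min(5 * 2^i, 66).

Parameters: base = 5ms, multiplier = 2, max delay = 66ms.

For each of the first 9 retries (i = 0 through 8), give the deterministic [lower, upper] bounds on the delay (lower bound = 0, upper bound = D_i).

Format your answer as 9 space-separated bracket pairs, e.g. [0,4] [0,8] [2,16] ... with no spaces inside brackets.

Answer: [0,5] [0,10] [0,20] [0,40] [0,66] [0,66] [0,66] [0,66] [0,66]

Derivation:
Computing bounds per retry:
  i=0: D_i=min(5*2^0,66)=5, bounds=[0,5]
  i=1: D_i=min(5*2^1,66)=10, bounds=[0,10]
  i=2: D_i=min(5*2^2,66)=20, bounds=[0,20]
  i=3: D_i=min(5*2^3,66)=40, bounds=[0,40]
  i=4: D_i=min(5*2^4,66)=66, bounds=[0,66]
  i=5: D_i=min(5*2^5,66)=66, bounds=[0,66]
  i=6: D_i=min(5*2^6,66)=66, bounds=[0,66]
  i=7: D_i=min(5*2^7,66)=66, bounds=[0,66]
  i=8: D_i=min(5*2^8,66)=66, bounds=[0,66]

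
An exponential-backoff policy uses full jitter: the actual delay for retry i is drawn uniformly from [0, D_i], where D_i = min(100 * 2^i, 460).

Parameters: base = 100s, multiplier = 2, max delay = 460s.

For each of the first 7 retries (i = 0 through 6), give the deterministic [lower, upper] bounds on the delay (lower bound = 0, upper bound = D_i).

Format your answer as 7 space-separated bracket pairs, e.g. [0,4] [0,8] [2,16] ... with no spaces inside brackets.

Computing bounds per retry:
  i=0: D_i=min(100*2^0,460)=100, bounds=[0,100]
  i=1: D_i=min(100*2^1,460)=200, bounds=[0,200]
  i=2: D_i=min(100*2^2,460)=400, bounds=[0,400]
  i=3: D_i=min(100*2^3,460)=460, bounds=[0,460]
  i=4: D_i=min(100*2^4,460)=460, bounds=[0,460]
  i=5: D_i=min(100*2^5,460)=460, bounds=[0,460]
  i=6: D_i=min(100*2^6,460)=460, bounds=[0,460]

Answer: [0,100] [0,200] [0,400] [0,460] [0,460] [0,460] [0,460]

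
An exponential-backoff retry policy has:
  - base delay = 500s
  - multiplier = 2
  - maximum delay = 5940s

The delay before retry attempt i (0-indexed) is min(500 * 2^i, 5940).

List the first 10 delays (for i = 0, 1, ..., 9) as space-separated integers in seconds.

Answer: 500 1000 2000 4000 5940 5940 5940 5940 5940 5940

Derivation:
Computing each delay:
  i=0: min(500*2^0, 5940) = 500
  i=1: min(500*2^1, 5940) = 1000
  i=2: min(500*2^2, 5940) = 2000
  i=3: min(500*2^3, 5940) = 4000
  i=4: min(500*2^4, 5940) = 5940
  i=5: min(500*2^5, 5940) = 5940
  i=6: min(500*2^6, 5940) = 5940
  i=7: min(500*2^7, 5940) = 5940
  i=8: min(500*2^8, 5940) = 5940
  i=9: min(500*2^9, 5940) = 5940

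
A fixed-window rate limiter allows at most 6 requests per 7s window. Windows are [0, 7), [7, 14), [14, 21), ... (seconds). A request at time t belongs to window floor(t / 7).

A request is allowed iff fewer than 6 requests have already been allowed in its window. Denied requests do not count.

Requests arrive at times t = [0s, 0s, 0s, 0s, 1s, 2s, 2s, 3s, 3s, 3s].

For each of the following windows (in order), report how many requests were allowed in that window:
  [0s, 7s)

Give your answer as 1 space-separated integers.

Processing requests:
  req#1 t=0s (window 0): ALLOW
  req#2 t=0s (window 0): ALLOW
  req#3 t=0s (window 0): ALLOW
  req#4 t=0s (window 0): ALLOW
  req#5 t=1s (window 0): ALLOW
  req#6 t=2s (window 0): ALLOW
  req#7 t=2s (window 0): DENY
  req#8 t=3s (window 0): DENY
  req#9 t=3s (window 0): DENY
  req#10 t=3s (window 0): DENY

Allowed counts by window: 6

Answer: 6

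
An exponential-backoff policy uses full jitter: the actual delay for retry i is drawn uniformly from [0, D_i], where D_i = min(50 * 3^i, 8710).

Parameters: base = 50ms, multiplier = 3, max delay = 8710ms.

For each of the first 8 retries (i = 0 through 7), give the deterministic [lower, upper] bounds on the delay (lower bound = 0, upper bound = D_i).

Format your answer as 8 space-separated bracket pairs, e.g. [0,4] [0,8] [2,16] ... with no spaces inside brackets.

Computing bounds per retry:
  i=0: D_i=min(50*3^0,8710)=50, bounds=[0,50]
  i=1: D_i=min(50*3^1,8710)=150, bounds=[0,150]
  i=2: D_i=min(50*3^2,8710)=450, bounds=[0,450]
  i=3: D_i=min(50*3^3,8710)=1350, bounds=[0,1350]
  i=4: D_i=min(50*3^4,8710)=4050, bounds=[0,4050]
  i=5: D_i=min(50*3^5,8710)=8710, bounds=[0,8710]
  i=6: D_i=min(50*3^6,8710)=8710, bounds=[0,8710]
  i=7: D_i=min(50*3^7,8710)=8710, bounds=[0,8710]

Answer: [0,50] [0,150] [0,450] [0,1350] [0,4050] [0,8710] [0,8710] [0,8710]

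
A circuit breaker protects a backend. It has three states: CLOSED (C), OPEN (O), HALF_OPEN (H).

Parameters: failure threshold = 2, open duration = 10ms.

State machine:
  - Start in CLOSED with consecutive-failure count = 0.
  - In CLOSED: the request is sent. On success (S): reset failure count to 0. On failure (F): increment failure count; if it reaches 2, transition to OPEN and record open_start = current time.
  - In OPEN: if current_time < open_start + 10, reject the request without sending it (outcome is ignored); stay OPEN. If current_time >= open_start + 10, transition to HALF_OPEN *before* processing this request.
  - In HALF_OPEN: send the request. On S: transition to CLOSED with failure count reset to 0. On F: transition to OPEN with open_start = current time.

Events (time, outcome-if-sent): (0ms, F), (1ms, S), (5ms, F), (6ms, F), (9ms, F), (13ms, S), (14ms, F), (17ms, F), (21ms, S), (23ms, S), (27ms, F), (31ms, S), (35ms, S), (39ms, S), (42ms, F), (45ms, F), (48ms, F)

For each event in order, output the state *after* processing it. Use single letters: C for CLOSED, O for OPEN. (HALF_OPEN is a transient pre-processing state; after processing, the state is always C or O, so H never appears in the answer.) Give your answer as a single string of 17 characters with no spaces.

State after each event:
  event#1 t=0ms outcome=F: state=CLOSED
  event#2 t=1ms outcome=S: state=CLOSED
  event#3 t=5ms outcome=F: state=CLOSED
  event#4 t=6ms outcome=F: state=OPEN
  event#5 t=9ms outcome=F: state=OPEN
  event#6 t=13ms outcome=S: state=OPEN
  event#7 t=14ms outcome=F: state=OPEN
  event#8 t=17ms outcome=F: state=OPEN
  event#9 t=21ms outcome=S: state=OPEN
  event#10 t=23ms outcome=S: state=OPEN
  event#11 t=27ms outcome=F: state=OPEN
  event#12 t=31ms outcome=S: state=OPEN
  event#13 t=35ms outcome=S: state=OPEN
  event#14 t=39ms outcome=S: state=CLOSED
  event#15 t=42ms outcome=F: state=CLOSED
  event#16 t=45ms outcome=F: state=OPEN
  event#17 t=48ms outcome=F: state=OPEN

Answer: CCCOOOOOOOOOOCCOO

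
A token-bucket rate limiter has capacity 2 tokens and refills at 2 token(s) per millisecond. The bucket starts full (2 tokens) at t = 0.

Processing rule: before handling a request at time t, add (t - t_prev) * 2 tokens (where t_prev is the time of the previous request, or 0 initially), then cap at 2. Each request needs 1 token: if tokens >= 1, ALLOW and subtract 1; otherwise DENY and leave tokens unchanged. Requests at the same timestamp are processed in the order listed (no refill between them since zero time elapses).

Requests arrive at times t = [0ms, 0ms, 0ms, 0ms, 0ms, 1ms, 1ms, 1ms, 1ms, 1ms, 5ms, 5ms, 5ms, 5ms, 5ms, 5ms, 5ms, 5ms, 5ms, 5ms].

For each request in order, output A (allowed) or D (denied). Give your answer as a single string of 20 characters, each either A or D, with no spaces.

Answer: AADDDAADDDAADDDDDDDD

Derivation:
Simulating step by step:
  req#1 t=0ms: ALLOW
  req#2 t=0ms: ALLOW
  req#3 t=0ms: DENY
  req#4 t=0ms: DENY
  req#5 t=0ms: DENY
  req#6 t=1ms: ALLOW
  req#7 t=1ms: ALLOW
  req#8 t=1ms: DENY
  req#9 t=1ms: DENY
  req#10 t=1ms: DENY
  req#11 t=5ms: ALLOW
  req#12 t=5ms: ALLOW
  req#13 t=5ms: DENY
  req#14 t=5ms: DENY
  req#15 t=5ms: DENY
  req#16 t=5ms: DENY
  req#17 t=5ms: DENY
  req#18 t=5ms: DENY
  req#19 t=5ms: DENY
  req#20 t=5ms: DENY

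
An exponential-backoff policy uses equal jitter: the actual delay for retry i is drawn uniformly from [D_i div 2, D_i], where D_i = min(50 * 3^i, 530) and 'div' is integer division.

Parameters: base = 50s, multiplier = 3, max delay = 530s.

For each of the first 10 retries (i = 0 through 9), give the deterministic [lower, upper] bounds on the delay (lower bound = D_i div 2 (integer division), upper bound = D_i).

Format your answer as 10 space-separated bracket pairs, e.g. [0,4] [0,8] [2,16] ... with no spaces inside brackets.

Answer: [25,50] [75,150] [225,450] [265,530] [265,530] [265,530] [265,530] [265,530] [265,530] [265,530]

Derivation:
Computing bounds per retry:
  i=0: D_i=min(50*3^0,530)=50, bounds=[25,50]
  i=1: D_i=min(50*3^1,530)=150, bounds=[75,150]
  i=2: D_i=min(50*3^2,530)=450, bounds=[225,450]
  i=3: D_i=min(50*3^3,530)=530, bounds=[265,530]
  i=4: D_i=min(50*3^4,530)=530, bounds=[265,530]
  i=5: D_i=min(50*3^5,530)=530, bounds=[265,530]
  i=6: D_i=min(50*3^6,530)=530, bounds=[265,530]
  i=7: D_i=min(50*3^7,530)=530, bounds=[265,530]
  i=8: D_i=min(50*3^8,530)=530, bounds=[265,530]
  i=9: D_i=min(50*3^9,530)=530, bounds=[265,530]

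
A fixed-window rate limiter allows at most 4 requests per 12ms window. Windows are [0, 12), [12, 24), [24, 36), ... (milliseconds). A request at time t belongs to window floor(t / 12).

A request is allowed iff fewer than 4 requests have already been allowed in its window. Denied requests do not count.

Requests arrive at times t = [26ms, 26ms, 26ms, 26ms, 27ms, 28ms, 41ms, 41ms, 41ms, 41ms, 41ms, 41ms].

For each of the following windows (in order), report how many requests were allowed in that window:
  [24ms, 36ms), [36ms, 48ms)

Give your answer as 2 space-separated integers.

Processing requests:
  req#1 t=26ms (window 2): ALLOW
  req#2 t=26ms (window 2): ALLOW
  req#3 t=26ms (window 2): ALLOW
  req#4 t=26ms (window 2): ALLOW
  req#5 t=27ms (window 2): DENY
  req#6 t=28ms (window 2): DENY
  req#7 t=41ms (window 3): ALLOW
  req#8 t=41ms (window 3): ALLOW
  req#9 t=41ms (window 3): ALLOW
  req#10 t=41ms (window 3): ALLOW
  req#11 t=41ms (window 3): DENY
  req#12 t=41ms (window 3): DENY

Allowed counts by window: 4 4

Answer: 4 4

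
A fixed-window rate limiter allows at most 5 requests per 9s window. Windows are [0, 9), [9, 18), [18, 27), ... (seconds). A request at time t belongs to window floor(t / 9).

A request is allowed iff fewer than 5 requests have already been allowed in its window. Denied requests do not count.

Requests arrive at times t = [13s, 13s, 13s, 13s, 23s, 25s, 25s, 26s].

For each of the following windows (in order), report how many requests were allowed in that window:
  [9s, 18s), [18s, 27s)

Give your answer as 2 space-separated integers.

Answer: 4 4

Derivation:
Processing requests:
  req#1 t=13s (window 1): ALLOW
  req#2 t=13s (window 1): ALLOW
  req#3 t=13s (window 1): ALLOW
  req#4 t=13s (window 1): ALLOW
  req#5 t=23s (window 2): ALLOW
  req#6 t=25s (window 2): ALLOW
  req#7 t=25s (window 2): ALLOW
  req#8 t=26s (window 2): ALLOW

Allowed counts by window: 4 4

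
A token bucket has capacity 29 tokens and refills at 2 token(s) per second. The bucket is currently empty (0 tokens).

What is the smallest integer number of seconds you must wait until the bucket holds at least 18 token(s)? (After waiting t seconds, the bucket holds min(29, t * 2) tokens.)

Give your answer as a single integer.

Need t * 2 >= 18, so t >= 18/2.
Smallest integer t = ceil(18/2) = 9.

Answer: 9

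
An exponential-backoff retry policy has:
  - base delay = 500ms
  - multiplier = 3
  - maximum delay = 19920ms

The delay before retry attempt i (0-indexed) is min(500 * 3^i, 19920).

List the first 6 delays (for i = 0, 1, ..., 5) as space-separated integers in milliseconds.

Answer: 500 1500 4500 13500 19920 19920

Derivation:
Computing each delay:
  i=0: min(500*3^0, 19920) = 500
  i=1: min(500*3^1, 19920) = 1500
  i=2: min(500*3^2, 19920) = 4500
  i=3: min(500*3^3, 19920) = 13500
  i=4: min(500*3^4, 19920) = 19920
  i=5: min(500*3^5, 19920) = 19920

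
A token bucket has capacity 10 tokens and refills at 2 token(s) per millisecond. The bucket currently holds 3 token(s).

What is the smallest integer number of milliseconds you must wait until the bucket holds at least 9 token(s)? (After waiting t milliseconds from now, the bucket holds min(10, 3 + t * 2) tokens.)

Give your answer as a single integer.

Answer: 3

Derivation:
Need 3 + t * 2 >= 9, so t >= 6/2.
Smallest integer t = ceil(6/2) = 3.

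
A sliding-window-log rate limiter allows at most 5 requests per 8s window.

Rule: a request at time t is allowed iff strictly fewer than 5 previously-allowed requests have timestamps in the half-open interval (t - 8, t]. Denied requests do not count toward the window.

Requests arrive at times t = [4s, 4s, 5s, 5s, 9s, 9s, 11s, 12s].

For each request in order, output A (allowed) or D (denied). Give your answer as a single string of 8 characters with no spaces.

Answer: AAAAADDA

Derivation:
Tracking allowed requests in the window:
  req#1 t=4s: ALLOW
  req#2 t=4s: ALLOW
  req#3 t=5s: ALLOW
  req#4 t=5s: ALLOW
  req#5 t=9s: ALLOW
  req#6 t=9s: DENY
  req#7 t=11s: DENY
  req#8 t=12s: ALLOW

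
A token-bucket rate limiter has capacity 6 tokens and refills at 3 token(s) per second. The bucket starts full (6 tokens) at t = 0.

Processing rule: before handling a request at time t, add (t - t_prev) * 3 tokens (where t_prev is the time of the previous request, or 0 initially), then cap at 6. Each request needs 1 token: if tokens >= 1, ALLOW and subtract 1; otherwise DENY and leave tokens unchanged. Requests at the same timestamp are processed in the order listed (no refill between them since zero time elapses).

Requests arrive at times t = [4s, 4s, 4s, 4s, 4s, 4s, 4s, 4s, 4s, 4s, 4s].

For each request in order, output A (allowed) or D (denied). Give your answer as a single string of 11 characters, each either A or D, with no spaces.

Answer: AAAAAADDDDD

Derivation:
Simulating step by step:
  req#1 t=4s: ALLOW
  req#2 t=4s: ALLOW
  req#3 t=4s: ALLOW
  req#4 t=4s: ALLOW
  req#5 t=4s: ALLOW
  req#6 t=4s: ALLOW
  req#7 t=4s: DENY
  req#8 t=4s: DENY
  req#9 t=4s: DENY
  req#10 t=4s: DENY
  req#11 t=4s: DENY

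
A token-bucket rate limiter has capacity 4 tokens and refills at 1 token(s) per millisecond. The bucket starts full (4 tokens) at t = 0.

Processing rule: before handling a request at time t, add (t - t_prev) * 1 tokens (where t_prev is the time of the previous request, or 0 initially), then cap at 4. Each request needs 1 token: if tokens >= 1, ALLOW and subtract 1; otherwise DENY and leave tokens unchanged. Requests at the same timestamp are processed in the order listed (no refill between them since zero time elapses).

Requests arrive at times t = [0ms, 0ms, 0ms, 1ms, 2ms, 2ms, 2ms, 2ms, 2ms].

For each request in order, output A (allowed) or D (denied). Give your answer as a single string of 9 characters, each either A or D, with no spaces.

Answer: AAAAAADDD

Derivation:
Simulating step by step:
  req#1 t=0ms: ALLOW
  req#2 t=0ms: ALLOW
  req#3 t=0ms: ALLOW
  req#4 t=1ms: ALLOW
  req#5 t=2ms: ALLOW
  req#6 t=2ms: ALLOW
  req#7 t=2ms: DENY
  req#8 t=2ms: DENY
  req#9 t=2ms: DENY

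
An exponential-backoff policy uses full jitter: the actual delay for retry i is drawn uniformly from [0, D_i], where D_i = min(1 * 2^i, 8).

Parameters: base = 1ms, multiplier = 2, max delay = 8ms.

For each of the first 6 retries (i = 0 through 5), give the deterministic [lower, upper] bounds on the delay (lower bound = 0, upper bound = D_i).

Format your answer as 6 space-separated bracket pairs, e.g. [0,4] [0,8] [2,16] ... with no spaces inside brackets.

Computing bounds per retry:
  i=0: D_i=min(1*2^0,8)=1, bounds=[0,1]
  i=1: D_i=min(1*2^1,8)=2, bounds=[0,2]
  i=2: D_i=min(1*2^2,8)=4, bounds=[0,4]
  i=3: D_i=min(1*2^3,8)=8, bounds=[0,8]
  i=4: D_i=min(1*2^4,8)=8, bounds=[0,8]
  i=5: D_i=min(1*2^5,8)=8, bounds=[0,8]

Answer: [0,1] [0,2] [0,4] [0,8] [0,8] [0,8]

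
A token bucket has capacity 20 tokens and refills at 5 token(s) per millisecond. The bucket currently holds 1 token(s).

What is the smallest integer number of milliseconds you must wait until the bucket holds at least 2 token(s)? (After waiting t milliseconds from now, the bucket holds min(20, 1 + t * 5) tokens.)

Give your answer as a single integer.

Answer: 1

Derivation:
Need 1 + t * 5 >= 2, so t >= 1/5.
Smallest integer t = ceil(1/5) = 1.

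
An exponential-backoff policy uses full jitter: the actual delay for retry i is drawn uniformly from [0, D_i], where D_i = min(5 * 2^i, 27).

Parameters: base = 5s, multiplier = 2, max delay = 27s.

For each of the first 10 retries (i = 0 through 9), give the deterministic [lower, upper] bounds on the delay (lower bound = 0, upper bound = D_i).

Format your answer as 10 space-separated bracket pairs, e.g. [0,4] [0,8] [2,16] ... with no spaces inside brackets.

Computing bounds per retry:
  i=0: D_i=min(5*2^0,27)=5, bounds=[0,5]
  i=1: D_i=min(5*2^1,27)=10, bounds=[0,10]
  i=2: D_i=min(5*2^2,27)=20, bounds=[0,20]
  i=3: D_i=min(5*2^3,27)=27, bounds=[0,27]
  i=4: D_i=min(5*2^4,27)=27, bounds=[0,27]
  i=5: D_i=min(5*2^5,27)=27, bounds=[0,27]
  i=6: D_i=min(5*2^6,27)=27, bounds=[0,27]
  i=7: D_i=min(5*2^7,27)=27, bounds=[0,27]
  i=8: D_i=min(5*2^8,27)=27, bounds=[0,27]
  i=9: D_i=min(5*2^9,27)=27, bounds=[0,27]

Answer: [0,5] [0,10] [0,20] [0,27] [0,27] [0,27] [0,27] [0,27] [0,27] [0,27]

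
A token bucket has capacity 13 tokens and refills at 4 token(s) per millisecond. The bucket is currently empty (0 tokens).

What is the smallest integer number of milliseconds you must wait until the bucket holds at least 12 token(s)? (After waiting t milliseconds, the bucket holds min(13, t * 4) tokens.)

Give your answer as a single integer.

Need t * 4 >= 12, so t >= 12/4.
Smallest integer t = ceil(12/4) = 3.

Answer: 3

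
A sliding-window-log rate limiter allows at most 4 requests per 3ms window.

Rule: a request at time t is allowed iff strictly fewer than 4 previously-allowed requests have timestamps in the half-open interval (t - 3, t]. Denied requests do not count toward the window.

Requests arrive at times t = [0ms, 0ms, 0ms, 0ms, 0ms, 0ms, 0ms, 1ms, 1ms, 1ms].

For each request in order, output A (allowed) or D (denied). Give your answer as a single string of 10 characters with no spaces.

Answer: AAAADDDDDD

Derivation:
Tracking allowed requests in the window:
  req#1 t=0ms: ALLOW
  req#2 t=0ms: ALLOW
  req#3 t=0ms: ALLOW
  req#4 t=0ms: ALLOW
  req#5 t=0ms: DENY
  req#6 t=0ms: DENY
  req#7 t=0ms: DENY
  req#8 t=1ms: DENY
  req#9 t=1ms: DENY
  req#10 t=1ms: DENY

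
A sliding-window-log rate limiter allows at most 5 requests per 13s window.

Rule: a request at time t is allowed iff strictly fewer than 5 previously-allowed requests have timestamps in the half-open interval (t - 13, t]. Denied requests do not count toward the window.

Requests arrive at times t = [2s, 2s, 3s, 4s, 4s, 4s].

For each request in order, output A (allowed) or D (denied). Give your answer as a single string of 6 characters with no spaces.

Tracking allowed requests in the window:
  req#1 t=2s: ALLOW
  req#2 t=2s: ALLOW
  req#3 t=3s: ALLOW
  req#4 t=4s: ALLOW
  req#5 t=4s: ALLOW
  req#6 t=4s: DENY

Answer: AAAAAD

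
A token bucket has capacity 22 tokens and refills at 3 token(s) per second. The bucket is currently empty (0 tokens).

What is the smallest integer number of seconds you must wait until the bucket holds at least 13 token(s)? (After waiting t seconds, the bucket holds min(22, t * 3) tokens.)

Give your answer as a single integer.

Need t * 3 >= 13, so t >= 13/3.
Smallest integer t = ceil(13/3) = 5.

Answer: 5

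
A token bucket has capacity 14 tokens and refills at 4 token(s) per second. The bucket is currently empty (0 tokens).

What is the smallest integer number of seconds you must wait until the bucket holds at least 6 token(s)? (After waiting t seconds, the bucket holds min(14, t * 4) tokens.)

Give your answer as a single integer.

Need t * 4 >= 6, so t >= 6/4.
Smallest integer t = ceil(6/4) = 2.

Answer: 2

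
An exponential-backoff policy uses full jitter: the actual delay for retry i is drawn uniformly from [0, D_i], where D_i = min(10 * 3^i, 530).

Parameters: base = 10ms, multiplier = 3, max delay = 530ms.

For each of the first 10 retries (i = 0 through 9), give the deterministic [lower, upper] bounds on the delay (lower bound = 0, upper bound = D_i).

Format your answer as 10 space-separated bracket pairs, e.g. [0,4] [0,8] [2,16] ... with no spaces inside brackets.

Computing bounds per retry:
  i=0: D_i=min(10*3^0,530)=10, bounds=[0,10]
  i=1: D_i=min(10*3^1,530)=30, bounds=[0,30]
  i=2: D_i=min(10*3^2,530)=90, bounds=[0,90]
  i=3: D_i=min(10*3^3,530)=270, bounds=[0,270]
  i=4: D_i=min(10*3^4,530)=530, bounds=[0,530]
  i=5: D_i=min(10*3^5,530)=530, bounds=[0,530]
  i=6: D_i=min(10*3^6,530)=530, bounds=[0,530]
  i=7: D_i=min(10*3^7,530)=530, bounds=[0,530]
  i=8: D_i=min(10*3^8,530)=530, bounds=[0,530]
  i=9: D_i=min(10*3^9,530)=530, bounds=[0,530]

Answer: [0,10] [0,30] [0,90] [0,270] [0,530] [0,530] [0,530] [0,530] [0,530] [0,530]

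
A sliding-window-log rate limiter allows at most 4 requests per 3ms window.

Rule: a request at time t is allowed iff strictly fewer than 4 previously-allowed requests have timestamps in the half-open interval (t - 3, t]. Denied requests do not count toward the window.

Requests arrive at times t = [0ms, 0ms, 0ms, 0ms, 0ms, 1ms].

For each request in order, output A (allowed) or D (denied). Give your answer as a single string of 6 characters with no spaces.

Answer: AAAADD

Derivation:
Tracking allowed requests in the window:
  req#1 t=0ms: ALLOW
  req#2 t=0ms: ALLOW
  req#3 t=0ms: ALLOW
  req#4 t=0ms: ALLOW
  req#5 t=0ms: DENY
  req#6 t=1ms: DENY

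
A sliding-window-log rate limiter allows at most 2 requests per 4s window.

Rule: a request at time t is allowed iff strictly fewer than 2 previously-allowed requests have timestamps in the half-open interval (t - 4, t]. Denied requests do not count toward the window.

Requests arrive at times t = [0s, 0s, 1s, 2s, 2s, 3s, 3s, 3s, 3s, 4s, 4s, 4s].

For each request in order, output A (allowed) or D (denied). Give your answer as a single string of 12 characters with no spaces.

Answer: AADDDDDDDAAD

Derivation:
Tracking allowed requests in the window:
  req#1 t=0s: ALLOW
  req#2 t=0s: ALLOW
  req#3 t=1s: DENY
  req#4 t=2s: DENY
  req#5 t=2s: DENY
  req#6 t=3s: DENY
  req#7 t=3s: DENY
  req#8 t=3s: DENY
  req#9 t=3s: DENY
  req#10 t=4s: ALLOW
  req#11 t=4s: ALLOW
  req#12 t=4s: DENY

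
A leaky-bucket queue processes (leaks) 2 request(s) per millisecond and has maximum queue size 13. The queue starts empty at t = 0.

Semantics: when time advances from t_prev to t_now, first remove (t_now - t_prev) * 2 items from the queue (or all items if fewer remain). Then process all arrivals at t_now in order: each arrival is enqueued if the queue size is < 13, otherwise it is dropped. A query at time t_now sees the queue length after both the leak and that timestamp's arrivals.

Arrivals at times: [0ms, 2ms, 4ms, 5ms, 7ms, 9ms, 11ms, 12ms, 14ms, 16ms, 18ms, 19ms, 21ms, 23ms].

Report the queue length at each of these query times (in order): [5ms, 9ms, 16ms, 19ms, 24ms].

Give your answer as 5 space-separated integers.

Queue lengths at query times:
  query t=5ms: backlog = 1
  query t=9ms: backlog = 1
  query t=16ms: backlog = 1
  query t=19ms: backlog = 1
  query t=24ms: backlog = 0

Answer: 1 1 1 1 0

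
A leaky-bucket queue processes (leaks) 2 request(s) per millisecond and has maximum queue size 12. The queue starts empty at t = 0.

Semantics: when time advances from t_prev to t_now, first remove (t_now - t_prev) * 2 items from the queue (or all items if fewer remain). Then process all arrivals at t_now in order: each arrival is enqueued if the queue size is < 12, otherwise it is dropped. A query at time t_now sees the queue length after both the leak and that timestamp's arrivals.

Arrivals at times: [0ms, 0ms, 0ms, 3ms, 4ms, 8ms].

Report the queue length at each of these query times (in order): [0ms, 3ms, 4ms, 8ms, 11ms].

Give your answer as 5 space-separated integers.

Queue lengths at query times:
  query t=0ms: backlog = 3
  query t=3ms: backlog = 1
  query t=4ms: backlog = 1
  query t=8ms: backlog = 1
  query t=11ms: backlog = 0

Answer: 3 1 1 1 0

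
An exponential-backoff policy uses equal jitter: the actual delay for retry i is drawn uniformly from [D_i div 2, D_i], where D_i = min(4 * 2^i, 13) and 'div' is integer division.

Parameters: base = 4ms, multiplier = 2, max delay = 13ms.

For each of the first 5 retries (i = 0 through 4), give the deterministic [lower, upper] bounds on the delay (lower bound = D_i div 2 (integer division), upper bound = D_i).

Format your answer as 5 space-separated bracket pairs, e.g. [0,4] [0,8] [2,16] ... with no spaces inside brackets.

Computing bounds per retry:
  i=0: D_i=min(4*2^0,13)=4, bounds=[2,4]
  i=1: D_i=min(4*2^1,13)=8, bounds=[4,8]
  i=2: D_i=min(4*2^2,13)=13, bounds=[6,13]
  i=3: D_i=min(4*2^3,13)=13, bounds=[6,13]
  i=4: D_i=min(4*2^4,13)=13, bounds=[6,13]

Answer: [2,4] [4,8] [6,13] [6,13] [6,13]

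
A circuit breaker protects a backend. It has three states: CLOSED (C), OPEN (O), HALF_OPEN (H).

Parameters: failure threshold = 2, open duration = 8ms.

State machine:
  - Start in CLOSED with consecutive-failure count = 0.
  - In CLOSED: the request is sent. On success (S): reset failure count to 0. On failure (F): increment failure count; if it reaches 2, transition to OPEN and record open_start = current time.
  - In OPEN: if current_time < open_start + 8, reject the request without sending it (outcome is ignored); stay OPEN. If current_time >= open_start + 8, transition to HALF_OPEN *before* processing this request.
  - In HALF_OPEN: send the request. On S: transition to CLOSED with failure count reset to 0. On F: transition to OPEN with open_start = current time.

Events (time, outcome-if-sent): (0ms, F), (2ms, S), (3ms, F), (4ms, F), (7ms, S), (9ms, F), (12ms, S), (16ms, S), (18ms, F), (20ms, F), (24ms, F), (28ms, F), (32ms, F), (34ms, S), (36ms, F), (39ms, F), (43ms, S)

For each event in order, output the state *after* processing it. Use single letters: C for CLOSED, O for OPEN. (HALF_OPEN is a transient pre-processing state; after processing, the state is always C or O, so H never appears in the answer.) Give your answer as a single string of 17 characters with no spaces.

State after each event:
  event#1 t=0ms outcome=F: state=CLOSED
  event#2 t=2ms outcome=S: state=CLOSED
  event#3 t=3ms outcome=F: state=CLOSED
  event#4 t=4ms outcome=F: state=OPEN
  event#5 t=7ms outcome=S: state=OPEN
  event#6 t=9ms outcome=F: state=OPEN
  event#7 t=12ms outcome=S: state=CLOSED
  event#8 t=16ms outcome=S: state=CLOSED
  event#9 t=18ms outcome=F: state=CLOSED
  event#10 t=20ms outcome=F: state=OPEN
  event#11 t=24ms outcome=F: state=OPEN
  event#12 t=28ms outcome=F: state=OPEN
  event#13 t=32ms outcome=F: state=OPEN
  event#14 t=34ms outcome=S: state=OPEN
  event#15 t=36ms outcome=F: state=OPEN
  event#16 t=39ms outcome=F: state=OPEN
  event#17 t=43ms outcome=S: state=OPEN

Answer: CCCOOOCCCOOOOOOOO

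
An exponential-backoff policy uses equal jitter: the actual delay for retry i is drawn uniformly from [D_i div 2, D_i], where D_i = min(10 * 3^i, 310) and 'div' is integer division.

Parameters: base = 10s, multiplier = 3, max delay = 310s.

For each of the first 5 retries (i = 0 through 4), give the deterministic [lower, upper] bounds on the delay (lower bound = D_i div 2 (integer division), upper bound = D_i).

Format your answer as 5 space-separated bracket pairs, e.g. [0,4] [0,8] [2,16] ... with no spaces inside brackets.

Computing bounds per retry:
  i=0: D_i=min(10*3^0,310)=10, bounds=[5,10]
  i=1: D_i=min(10*3^1,310)=30, bounds=[15,30]
  i=2: D_i=min(10*3^2,310)=90, bounds=[45,90]
  i=3: D_i=min(10*3^3,310)=270, bounds=[135,270]
  i=4: D_i=min(10*3^4,310)=310, bounds=[155,310]

Answer: [5,10] [15,30] [45,90] [135,270] [155,310]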